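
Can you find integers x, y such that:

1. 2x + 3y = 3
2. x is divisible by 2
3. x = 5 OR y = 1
Yes

Take x = 0, y = 1. Substituting into each constraint:
  (1) 2(0) + 3(1) = 3 ✓
  (2) 0 = 2 × 0, remainder 0 ✓
  (3) y = 1, target 1 ✓ (second branch holds)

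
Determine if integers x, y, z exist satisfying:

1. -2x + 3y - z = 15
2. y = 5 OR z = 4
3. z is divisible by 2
Yes

Take x = 0, y = 5, z = 0. Substituting into each constraint:
  (1) -2(0) + 3(5) + 0 = 15 ✓
  (2) y = 5, target 5 ✓ (first branch holds)
  (3) 0 = 2 × 0, remainder 0 ✓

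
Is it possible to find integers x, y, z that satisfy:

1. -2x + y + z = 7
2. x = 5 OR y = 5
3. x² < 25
Yes

Take x = 4, y = 5, z = 10. Substituting into each constraint:
  (1) -2(4) + 5 + 10 = 7 ✓
  (2) y = 5, target 5 ✓ (second branch holds)
  (3) x² = (4)² = 16, and 16 < 25 ✓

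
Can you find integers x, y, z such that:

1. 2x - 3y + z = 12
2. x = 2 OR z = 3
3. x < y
Yes

Take x = 2, y = 3, z = 17. Substituting into each constraint:
  (1) 2(2) - 3(3) + 17 = 12 ✓
  (2) x = 2, target 2 ✓ (first branch holds)
  (3) 2 < 3 ✓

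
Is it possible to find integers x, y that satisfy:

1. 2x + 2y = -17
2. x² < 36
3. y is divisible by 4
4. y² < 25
No

Even the single constraint (2x + 2y = -17) is infeasible over the integers.

  - 2x + 2y = -17: every term on the left is divisible by 2, so the LHS ≡ 0 (mod 2), but the RHS -17 is not — no integer solution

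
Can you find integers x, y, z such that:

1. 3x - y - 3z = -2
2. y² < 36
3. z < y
Yes

Take x = 1, y = 2, z = 1. Substituting into each constraint:
  (1) 3(1) + (-2) - 3(1) = -2 ✓
  (2) y² = (2)² = 4, and 4 < 36 ✓
  (3) 1 < 2 ✓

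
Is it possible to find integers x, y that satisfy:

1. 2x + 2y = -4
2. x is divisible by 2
Yes

Take x = 0, y = -2. Substituting into each constraint:
  (1) 2(0) + 2(-2) = -4 ✓
  (2) 0 = 2 × 0, remainder 0 ✓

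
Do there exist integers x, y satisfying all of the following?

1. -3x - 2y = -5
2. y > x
Yes

Take x = -1, y = 4. Substituting into each constraint:
  (1) -3(-1) - 2(4) = -5 ✓
  (2) 4 > -1 ✓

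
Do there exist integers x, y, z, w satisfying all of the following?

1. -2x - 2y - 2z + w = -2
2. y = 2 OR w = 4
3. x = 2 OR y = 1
Yes

Take x = 2, y = 1, z = 0, w = 4. Substituting into each constraint:
  (1) -2(2) - 2(1) - 2(0) + 4 = -2 ✓
  (2) w = 4, target 4 ✓ (second branch holds)
  (3) x = 2, target 2 ✓ (first branch holds)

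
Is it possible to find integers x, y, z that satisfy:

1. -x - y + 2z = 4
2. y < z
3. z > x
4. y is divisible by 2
Yes

Take x = -2, y = 0, z = 1. Substituting into each constraint:
  (1) 2 + 0 + 2(1) = 4 ✓
  (2) 0 < 1 ✓
  (3) 1 > -2 ✓
  (4) 0 = 2 × 0, remainder 0 ✓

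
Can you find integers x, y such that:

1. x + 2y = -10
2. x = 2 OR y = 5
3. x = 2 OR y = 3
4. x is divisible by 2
Yes

Take x = 2, y = -6. Substituting into each constraint:
  (1) 2 + 2(-6) = -10 ✓
  (2) x = 2, target 2 ✓ (first branch holds)
  (3) x = 2, target 2 ✓ (first branch holds)
  (4) 2 = 2 × 1, remainder 0 ✓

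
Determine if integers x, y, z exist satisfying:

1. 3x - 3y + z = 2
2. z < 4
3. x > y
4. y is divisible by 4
Yes

Take x = 1, y = 0, z = -1. Substituting into each constraint:
  (1) 3(1) - 3(0) + (-1) = 2 ✓
  (2) -1 < 4 ✓
  (3) 1 > 0 ✓
  (4) 0 = 4 × 0, remainder 0 ✓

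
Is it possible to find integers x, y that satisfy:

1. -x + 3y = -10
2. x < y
Yes

Take x = -8, y = -6. Substituting into each constraint:
  (1) 8 + 3(-6) = -10 ✓
  (2) -8 < -6 ✓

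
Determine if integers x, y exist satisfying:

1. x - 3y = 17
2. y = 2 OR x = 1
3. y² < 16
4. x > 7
Yes

Take x = 23, y = 2. Substituting into each constraint:
  (1) 23 - 3(2) = 17 ✓
  (2) y = 2, target 2 ✓ (first branch holds)
  (3) y² = (2)² = 4, and 4 < 16 ✓
  (4) 23 > 7 ✓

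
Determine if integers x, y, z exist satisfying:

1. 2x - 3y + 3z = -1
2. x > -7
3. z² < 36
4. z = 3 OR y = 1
Yes

Take x = 1, y = 4, z = 3. Substituting into each constraint:
  (1) 2(1) - 3(4) + 3(3) = -1 ✓
  (2) 1 > -7 ✓
  (3) z² = (3)² = 9, and 9 < 36 ✓
  (4) z = 3, target 3 ✓ (first branch holds)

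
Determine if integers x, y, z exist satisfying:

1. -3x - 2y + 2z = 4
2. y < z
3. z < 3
Yes

Take x = 0, y = 0, z = 2. Substituting into each constraint:
  (1) -3(0) - 2(0) + 2(2) = 4 ✓
  (2) 0 < 2 ✓
  (3) 2 < 3 ✓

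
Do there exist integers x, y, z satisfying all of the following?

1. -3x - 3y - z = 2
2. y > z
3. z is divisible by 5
Yes

Take x = -1, y = 2, z = -5. Substituting into each constraint:
  (1) -3(-1) - 3(2) + 5 = 2 ✓
  (2) 2 > -5 ✓
  (3) -5 = 5 × -1, remainder 0 ✓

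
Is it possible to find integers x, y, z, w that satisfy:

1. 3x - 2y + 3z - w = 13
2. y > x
Yes

Take x = 0, y = 1, z = 5, w = 0. Substituting into each constraint:
  (1) 3(0) - 2(1) + 3(5) + 0 = 13 ✓
  (2) 1 > 0 ✓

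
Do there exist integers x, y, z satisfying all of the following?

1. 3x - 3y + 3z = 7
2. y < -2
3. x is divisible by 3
No

Even the single constraint (3x - 3y + 3z = 7) is infeasible over the integers.

  - 3x - 3y + 3z = 7: every term on the left is divisible by 3, so the LHS ≡ 0 (mod 3), but the RHS 7 is not — no integer solution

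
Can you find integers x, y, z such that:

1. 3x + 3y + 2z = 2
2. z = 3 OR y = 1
Yes

Take x = 1, y = 1, z = -2. Substituting into each constraint:
  (1) 3(1) + 3(1) + 2(-2) = 2 ✓
  (2) y = 1, target 1 ✓ (second branch holds)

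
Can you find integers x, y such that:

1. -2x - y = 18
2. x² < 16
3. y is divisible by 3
Yes

Take x = 3, y = -24. Substituting into each constraint:
  (1) -2(3) + 24 = 18 ✓
  (2) x² = (3)² = 9, and 9 < 16 ✓
  (3) -24 = 3 × -8, remainder 0 ✓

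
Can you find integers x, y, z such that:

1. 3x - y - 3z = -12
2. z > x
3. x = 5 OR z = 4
Yes

Take x = 5, y = 9, z = 6. Substituting into each constraint:
  (1) 3(5) + (-9) - 3(6) = -12 ✓
  (2) 6 > 5 ✓
  (3) x = 5, target 5 ✓ (first branch holds)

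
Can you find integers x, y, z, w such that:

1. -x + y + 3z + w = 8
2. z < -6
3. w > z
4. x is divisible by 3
Yes

Take x = 0, y = 29, z = -7, w = 0. Substituting into each constraint:
  (1) 0 + 29 + 3(-7) + 0 = 8 ✓
  (2) -7 < -6 ✓
  (3) 0 > -7 ✓
  (4) 0 = 3 × 0, remainder 0 ✓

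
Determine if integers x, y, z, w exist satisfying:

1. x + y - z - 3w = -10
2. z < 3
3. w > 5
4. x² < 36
Yes

Take x = 0, y = 8, z = 0, w = 6. Substituting into each constraint:
  (1) 0 + 8 + 0 - 3(6) = -10 ✓
  (2) 0 < 3 ✓
  (3) 6 > 5 ✓
  (4) x² = (0)² = 0, and 0 < 36 ✓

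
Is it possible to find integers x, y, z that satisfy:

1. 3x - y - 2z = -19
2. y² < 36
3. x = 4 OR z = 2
Yes

Take x = -5, y = 0, z = 2. Substituting into each constraint:
  (1) 3(-5) + 0 - 2(2) = -19 ✓
  (2) y² = (0)² = 0, and 0 < 36 ✓
  (3) z = 2, target 2 ✓ (second branch holds)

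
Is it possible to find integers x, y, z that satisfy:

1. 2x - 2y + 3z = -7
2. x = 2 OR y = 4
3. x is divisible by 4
Yes

Take x = 8, y = 4, z = -5. Substituting into each constraint:
  (1) 2(8) - 2(4) + 3(-5) = -7 ✓
  (2) y = 4, target 4 ✓ (second branch holds)
  (3) 8 = 4 × 2, remainder 0 ✓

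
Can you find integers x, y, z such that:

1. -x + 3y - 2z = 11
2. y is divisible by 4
Yes

Take x = -11, y = 0, z = 0. Substituting into each constraint:
  (1) 11 + 3(0) - 2(0) = 11 ✓
  (2) 0 = 4 × 0, remainder 0 ✓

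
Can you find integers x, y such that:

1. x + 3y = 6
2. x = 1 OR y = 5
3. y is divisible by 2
No

The full constraint system is jointly infeasible over the integers. Each constraint and what it forces:

  - x + 3y = 6: is a linear equation tying the variables together
  - x = 1 OR y = 5: forces a choice: either x = 1 or y = 5
  - y is divisible by 2: restricts y to multiples of 2

Split on the disjunction (x = 1 OR y = 5):
  • If x = 1: with x = 1, writing y = 2y', every remaining term of the linear equation is divisible by 6, so the left side is ≡ 0 (mod 6); but the right side 5 ≡ 5 (mod 6). No integers can satisfy it.
  • If y = 5: this contradicts the divisibility constraint — 5 is not a multiple of 2.
Both branches are infeasible, so the system has no integer solution.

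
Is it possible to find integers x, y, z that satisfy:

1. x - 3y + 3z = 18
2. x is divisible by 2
Yes

Take x = 0, y = 0, z = 6. Substituting into each constraint:
  (1) 0 - 3(0) + 3(6) = 18 ✓
  (2) 0 = 2 × 0, remainder 0 ✓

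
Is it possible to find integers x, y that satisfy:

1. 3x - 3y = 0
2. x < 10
Yes

Take x = 0, y = 0. Substituting into each constraint:
  (1) 3(0) - 3(0) = 0 ✓
  (2) 0 < 10 ✓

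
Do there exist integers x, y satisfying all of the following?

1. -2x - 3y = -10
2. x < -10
Yes

Take x = -13, y = 12. Substituting into each constraint:
  (1) -2(-13) - 3(12) = -10 ✓
  (2) -13 < -10 ✓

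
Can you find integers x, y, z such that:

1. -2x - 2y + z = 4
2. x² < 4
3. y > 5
Yes

Take x = 0, y = 6, z = 16. Substituting into each constraint:
  (1) -2(0) - 2(6) + 16 = 4 ✓
  (2) x² = (0)² = 0, and 0 < 4 ✓
  (3) 6 > 5 ✓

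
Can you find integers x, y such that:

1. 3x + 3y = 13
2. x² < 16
No

Even the single constraint (3x + 3y = 13) is infeasible over the integers.

  - 3x + 3y = 13: every term on the left is divisible by 3, so the LHS ≡ 0 (mod 3), but the RHS 13 is not — no integer solution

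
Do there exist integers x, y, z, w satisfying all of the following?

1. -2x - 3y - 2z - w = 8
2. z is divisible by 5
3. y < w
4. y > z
Yes

Take x = -7, y = 1, z = 0, w = 3. Substituting into each constraint:
  (1) -2(-7) - 3(1) - 2(0) + (-3) = 8 ✓
  (2) 0 = 5 × 0, remainder 0 ✓
  (3) 1 < 3 ✓
  (4) 1 > 0 ✓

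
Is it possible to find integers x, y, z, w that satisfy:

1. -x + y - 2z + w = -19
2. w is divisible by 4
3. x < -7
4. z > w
Yes

Take x = -8, y = -25, z = 1, w = 0. Substituting into each constraint:
  (1) 8 + (-25) - 2(1) + 0 = -19 ✓
  (2) 0 = 4 × 0, remainder 0 ✓
  (3) -8 < -7 ✓
  (4) 1 > 0 ✓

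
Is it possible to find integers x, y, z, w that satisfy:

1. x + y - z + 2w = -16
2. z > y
Yes

Take x = -15, y = 0, z = 1, w = 0. Substituting into each constraint:
  (1) (-15) + 0 + (-1) + 2(0) = -16 ✓
  (2) 1 > 0 ✓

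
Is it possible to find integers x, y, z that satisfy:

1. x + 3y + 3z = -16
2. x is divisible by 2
Yes

Take x = 2, y = -6, z = 0. Substituting into each constraint:
  (1) 2 + 3(-6) + 3(0) = -16 ✓
  (2) 2 = 2 × 1, remainder 0 ✓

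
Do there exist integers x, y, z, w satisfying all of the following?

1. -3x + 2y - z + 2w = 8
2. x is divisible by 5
Yes

Take x = 0, y = 0, z = -8, w = 0. Substituting into each constraint:
  (1) -3(0) + 2(0) + 8 + 2(0) = 8 ✓
  (2) 0 = 5 × 0, remainder 0 ✓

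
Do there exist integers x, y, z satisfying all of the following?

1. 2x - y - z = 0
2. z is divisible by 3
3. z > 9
Yes

Take x = 0, y = -12, z = 12. Substituting into each constraint:
  (1) 2(0) + 12 + (-12) = 0 ✓
  (2) 12 = 3 × 4, remainder 0 ✓
  (3) 12 > 9 ✓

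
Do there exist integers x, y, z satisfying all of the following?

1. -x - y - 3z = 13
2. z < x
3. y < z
Yes

Take x = 1, y = -14, z = 0. Substituting into each constraint:
  (1) (-1) + 14 - 3(0) = 13 ✓
  (2) 0 < 1 ✓
  (3) -14 < 0 ✓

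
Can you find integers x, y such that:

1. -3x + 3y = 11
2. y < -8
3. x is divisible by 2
No

Even the single constraint (-3x + 3y = 11) is infeasible over the integers.

  - -3x + 3y = 11: every term on the left is divisible by 3, so the LHS ≡ 0 (mod 3), but the RHS 11 is not — no integer solution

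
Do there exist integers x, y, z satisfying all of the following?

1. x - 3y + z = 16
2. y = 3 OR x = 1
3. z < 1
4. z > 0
No

A contradictory subset is {z < 1, z > 0}. No integer assignment can satisfy these jointly:

  - z < 1: bounds one variable relative to a constant
  - z > 0: bounds one variable relative to a constant

Direct contradiction: the bounds on z require z ≥ 1 and z ≤ 0 simultaneously, which is empty.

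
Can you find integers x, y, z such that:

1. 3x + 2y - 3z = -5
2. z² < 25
Yes

Take x = -3, y = 2, z = 0. Substituting into each constraint:
  (1) 3(-3) + 2(2) - 3(0) = -5 ✓
  (2) z² = (0)² = 0, and 0 < 25 ✓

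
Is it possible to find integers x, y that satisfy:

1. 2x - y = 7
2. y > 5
Yes

Take x = 7, y = 7. Substituting into each constraint:
  (1) 2(7) + (-7) = 7 ✓
  (2) 7 > 5 ✓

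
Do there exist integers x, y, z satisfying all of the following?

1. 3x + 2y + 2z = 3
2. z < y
Yes

Take x = -1, y = 2, z = 1. Substituting into each constraint:
  (1) 3(-1) + 2(2) + 2(1) = 3 ✓
  (2) 1 < 2 ✓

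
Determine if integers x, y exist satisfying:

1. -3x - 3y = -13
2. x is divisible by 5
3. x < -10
No

Even the single constraint (-3x - 3y = -13) is infeasible over the integers.

  - -3x - 3y = -13: every term on the left is divisible by 3, so the LHS ≡ 0 (mod 3), but the RHS -13 is not — no integer solution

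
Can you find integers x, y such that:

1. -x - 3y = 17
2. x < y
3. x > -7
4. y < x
No

A contradictory subset is {x < y, y < x}. No integer assignment can satisfy these jointly:

  - x < y: bounds one variable relative to another variable
  - y < x: bounds one variable relative to another variable

Direct contradiction: y > x and x > y cannot both hold.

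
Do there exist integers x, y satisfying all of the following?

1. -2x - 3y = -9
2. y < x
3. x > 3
Yes

Take x = 6, y = -1. Substituting into each constraint:
  (1) -2(6) - 3(-1) = -9 ✓
  (2) -1 < 6 ✓
  (3) 6 > 3 ✓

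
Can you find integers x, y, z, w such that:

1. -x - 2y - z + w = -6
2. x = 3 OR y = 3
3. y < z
Yes

Take x = -4, y = 3, z = 4, w = 0. Substituting into each constraint:
  (1) 4 - 2(3) + (-4) + 0 = -6 ✓
  (2) y = 3, target 3 ✓ (second branch holds)
  (3) 3 < 4 ✓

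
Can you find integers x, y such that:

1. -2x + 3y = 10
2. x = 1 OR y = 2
Yes

Take x = 1, y = 4. Substituting into each constraint:
  (1) -2(1) + 3(4) = 10 ✓
  (2) x = 1, target 1 ✓ (first branch holds)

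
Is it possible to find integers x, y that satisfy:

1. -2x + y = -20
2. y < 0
Yes

Take x = 9, y = -2. Substituting into each constraint:
  (1) -2(9) + (-2) = -20 ✓
  (2) -2 < 0 ✓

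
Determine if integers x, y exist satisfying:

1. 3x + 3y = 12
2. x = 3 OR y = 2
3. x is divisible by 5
No

The full constraint system is jointly infeasible over the integers. Each constraint and what it forces:

  - 3x + 3y = 12: is a linear equation tying the variables together
  - x = 3 OR y = 2: forces a choice: either x = 3 or y = 2
  - x is divisible by 5: restricts x to multiples of 5

Split on the disjunction (x = 3 OR y = 2):
  • If x = 3: this contradicts the divisibility constraint — 3 is not a multiple of 5.
  • If y = 2: with y = 2, writing x = 5x', every remaining term of the linear equation is divisible by 15, so the left side is ≡ 0 (mod 15); but the right side 6 ≡ 6 (mod 15). No integers can satisfy it.
Both branches are infeasible, so the system has no integer solution.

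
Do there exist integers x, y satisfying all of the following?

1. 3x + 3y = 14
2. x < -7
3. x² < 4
No

Even the single constraint (3x + 3y = 14) is infeasible over the integers.

  - 3x + 3y = 14: every term on the left is divisible by 3, so the LHS ≡ 0 (mod 3), but the RHS 14 is not — no integer solution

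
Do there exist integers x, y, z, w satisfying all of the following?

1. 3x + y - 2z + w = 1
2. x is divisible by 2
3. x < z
Yes

Take x = 0, y = 3, z = 1, w = 0. Substituting into each constraint:
  (1) 3(0) + 3 - 2(1) + 0 = 1 ✓
  (2) 0 = 2 × 0, remainder 0 ✓
  (3) 0 < 1 ✓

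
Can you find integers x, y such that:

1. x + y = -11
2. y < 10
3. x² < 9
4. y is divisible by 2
Yes

Take x = -1, y = -10. Substituting into each constraint:
  (1) (-1) + (-10) = -11 ✓
  (2) -10 < 10 ✓
  (3) x² = (-1)² = 1, and 1 < 9 ✓
  (4) -10 = 2 × -5, remainder 0 ✓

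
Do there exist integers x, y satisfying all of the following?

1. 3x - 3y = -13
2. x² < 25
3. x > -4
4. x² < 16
No

Even the single constraint (3x - 3y = -13) is infeasible over the integers.

  - 3x - 3y = -13: every term on the left is divisible by 3, so the LHS ≡ 0 (mod 3), but the RHS -13 is not — no integer solution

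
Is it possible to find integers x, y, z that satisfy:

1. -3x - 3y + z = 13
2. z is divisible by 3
No

The full constraint system is jointly infeasible over the integers. Each constraint and what it forces:

  - -3x - 3y + z = 13: is a linear equation tying the variables together
  - z is divisible by 3: restricts z to multiples of 3

Modular obstruction: writing z = 3z', every remaining term of the linear equation is divisible by 3, so the left side is ≡ 0 (mod 3); but the right side 13 ≡ 1 (mod 3). No integers can satisfy it.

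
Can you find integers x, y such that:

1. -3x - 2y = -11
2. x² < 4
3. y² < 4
No

The full constraint system is jointly infeasible over the integers. Each constraint and what it forces:

  - -3x - 2y = -11: is a linear equation tying the variables together
  - x² < 4: restricts x to |x| ≤ 1
  - y² < 4: restricts y to |y| ≤ 1

Range argument: with x ∈ [-1, 1], y ∈ [-1, 1], the left side of the equation is at least -5, but the right side is -11 < -5. No integer solution exists.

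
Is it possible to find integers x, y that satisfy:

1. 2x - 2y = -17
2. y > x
No

Even the single constraint (2x - 2y = -17) is infeasible over the integers.

  - 2x - 2y = -17: every term on the left is divisible by 2, so the LHS ≡ 0 (mod 2), but the RHS -17 is not — no integer solution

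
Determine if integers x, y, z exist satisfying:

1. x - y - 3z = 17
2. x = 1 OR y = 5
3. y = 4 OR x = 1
Yes

Take x = 1, y = -16, z = 0. Substituting into each constraint:
  (1) 1 + 16 - 3(0) = 17 ✓
  (2) x = 1, target 1 ✓ (first branch holds)
  (3) x = 1, target 1 ✓ (second branch holds)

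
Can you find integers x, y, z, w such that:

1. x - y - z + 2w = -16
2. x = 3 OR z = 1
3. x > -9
Yes

Take x = -8, y = 7, z = 1, w = 0. Substituting into each constraint:
  (1) (-8) + (-7) + (-1) + 2(0) = -16 ✓
  (2) z = 1, target 1 ✓ (second branch holds)
  (3) -8 > -9 ✓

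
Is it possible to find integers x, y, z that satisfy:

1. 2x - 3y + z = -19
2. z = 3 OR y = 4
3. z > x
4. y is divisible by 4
Yes

Take x = -11, y = 0, z = 3. Substituting into each constraint:
  (1) 2(-11) - 3(0) + 3 = -19 ✓
  (2) z = 3, target 3 ✓ (first branch holds)
  (3) 3 > -11 ✓
  (4) 0 = 4 × 0, remainder 0 ✓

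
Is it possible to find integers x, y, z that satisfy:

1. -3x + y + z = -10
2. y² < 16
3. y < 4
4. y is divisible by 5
Yes

Take x = 4, y = 0, z = 2. Substituting into each constraint:
  (1) -3(4) + 0 + 2 = -10 ✓
  (2) y² = (0)² = 0, and 0 < 16 ✓
  (3) 0 < 4 ✓
  (4) 0 = 5 × 0, remainder 0 ✓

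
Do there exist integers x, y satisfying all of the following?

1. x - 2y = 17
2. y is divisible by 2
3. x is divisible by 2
No

A contradictory subset is {x - 2y = 17, x is divisible by 2}. No integer assignment can satisfy these jointly:

  - x - 2y = 17: is a linear equation tying the variables together
  - x is divisible by 2: restricts x to multiples of 2

Modular obstruction: writing x = 2x', every remaining term of the linear equation is divisible by 2, so the left side is ≡ 0 (mod 2); but the right side 17 ≡ 1 (mod 2). No integers can satisfy it.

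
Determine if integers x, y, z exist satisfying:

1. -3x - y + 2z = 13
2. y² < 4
Yes

Take x = 0, y = 1, z = 7. Substituting into each constraint:
  (1) -3(0) + (-1) + 2(7) = 13 ✓
  (2) y² = (1)² = 1, and 1 < 4 ✓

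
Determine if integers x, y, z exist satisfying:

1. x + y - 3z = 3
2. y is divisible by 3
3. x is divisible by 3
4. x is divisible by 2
Yes

Take x = 0, y = 0, z = -1. Substituting into each constraint:
  (1) 0 + 0 - 3(-1) = 3 ✓
  (2) 0 = 3 × 0, remainder 0 ✓
  (3) 0 = 3 × 0, remainder 0 ✓
  (4) 0 = 2 × 0, remainder 0 ✓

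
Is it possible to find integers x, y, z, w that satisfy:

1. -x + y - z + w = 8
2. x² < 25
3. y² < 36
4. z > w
Yes

Take x = -4, y = 5, z = 1, w = 0. Substituting into each constraint:
  (1) 4 + 5 + (-1) + 0 = 8 ✓
  (2) x² = (-4)² = 16, and 16 < 25 ✓
  (3) y² = (5)² = 25, and 25 < 36 ✓
  (4) 1 > 0 ✓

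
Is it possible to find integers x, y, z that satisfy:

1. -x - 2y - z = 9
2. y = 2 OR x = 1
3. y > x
Yes

Take x = 1, y = 2, z = -14. Substituting into each constraint:
  (1) (-1) - 2(2) + 14 = 9 ✓
  (2) y = 2, target 2 ✓ (first branch holds)
  (3) 2 > 1 ✓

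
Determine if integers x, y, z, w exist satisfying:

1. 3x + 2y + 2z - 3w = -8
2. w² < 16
Yes

Take x = -4, y = 2, z = 0, w = 0. Substituting into each constraint:
  (1) 3(-4) + 2(2) + 2(0) - 3(0) = -8 ✓
  (2) w² = (0)² = 0, and 0 < 16 ✓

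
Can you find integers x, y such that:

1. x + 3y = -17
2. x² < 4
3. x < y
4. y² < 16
No

A contradictory subset is {x + 3y = -17, x² < 4, x < y}. No integer assignment can satisfy these jointly:

  - x + 3y = -17: is a linear equation tying the variables together
  - x² < 4: restricts x to |x| ≤ 1
  - x < y: bounds one variable relative to another variable

Propagating the comparison: y > x and x ≥ -1 give y ≥ 0. Range argument: with x ∈ [-1, 1], y ∈ [0, ∞], the left side of the equation is at least -1, but the right side is -17 < -1. No integer solution exists.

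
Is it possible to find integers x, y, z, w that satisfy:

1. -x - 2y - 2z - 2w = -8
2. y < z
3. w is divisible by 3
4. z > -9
Yes

Take x = 6, y = 0, z = 1, w = 0. Substituting into each constraint:
  (1) (-6) - 2(0) - 2(1) - 2(0) = -8 ✓
  (2) 0 < 1 ✓
  (3) 0 = 3 × 0, remainder 0 ✓
  (4) 1 > -9 ✓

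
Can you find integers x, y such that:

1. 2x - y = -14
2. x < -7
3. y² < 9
Yes

Take x = -8, y = -2. Substituting into each constraint:
  (1) 2(-8) + 2 = -14 ✓
  (2) -8 < -7 ✓
  (3) y² = (-2)² = 4, and 4 < 9 ✓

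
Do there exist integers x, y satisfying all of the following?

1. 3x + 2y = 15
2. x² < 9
Yes

Take x = 1, y = 6. Substituting into each constraint:
  (1) 3(1) + 2(6) = 15 ✓
  (2) x² = (1)² = 1, and 1 < 9 ✓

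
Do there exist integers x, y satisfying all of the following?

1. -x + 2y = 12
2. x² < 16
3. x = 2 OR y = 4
Yes

Take x = 2, y = 7. Substituting into each constraint:
  (1) (-2) + 2(7) = 12 ✓
  (2) x² = (2)² = 4, and 4 < 16 ✓
  (3) x = 2, target 2 ✓ (first branch holds)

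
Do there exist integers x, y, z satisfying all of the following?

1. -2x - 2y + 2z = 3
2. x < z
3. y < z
No

Even the single constraint (-2x - 2y + 2z = 3) is infeasible over the integers.

  - -2x - 2y + 2z = 3: every term on the left is divisible by 2, so the LHS ≡ 0 (mod 2), but the RHS 3 is not — no integer solution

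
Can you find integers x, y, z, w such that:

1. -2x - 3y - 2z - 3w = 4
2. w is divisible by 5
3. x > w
Yes

Take x = 1, y = 0, z = -3, w = 0. Substituting into each constraint:
  (1) -2(1) - 3(0) - 2(-3) - 3(0) = 4 ✓
  (2) 0 = 5 × 0, remainder 0 ✓
  (3) 1 > 0 ✓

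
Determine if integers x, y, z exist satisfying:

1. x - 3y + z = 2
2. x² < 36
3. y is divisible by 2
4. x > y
Yes

Take x = 1, y = 0, z = 1. Substituting into each constraint:
  (1) 1 - 3(0) + 1 = 2 ✓
  (2) x² = (1)² = 1, and 1 < 36 ✓
  (3) 0 = 2 × 0, remainder 0 ✓
  (4) 1 > 0 ✓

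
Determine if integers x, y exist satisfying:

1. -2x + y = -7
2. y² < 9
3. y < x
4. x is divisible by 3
Yes

Take x = 3, y = -1. Substituting into each constraint:
  (1) -2(3) + (-1) = -7 ✓
  (2) y² = (-1)² = 1, and 1 < 9 ✓
  (3) -1 < 3 ✓
  (4) 3 = 3 × 1, remainder 0 ✓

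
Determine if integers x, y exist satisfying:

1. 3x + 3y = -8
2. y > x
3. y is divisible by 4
No

Even the single constraint (3x + 3y = -8) is infeasible over the integers.

  - 3x + 3y = -8: every term on the left is divisible by 3, so the LHS ≡ 0 (mod 3), but the RHS -8 is not — no integer solution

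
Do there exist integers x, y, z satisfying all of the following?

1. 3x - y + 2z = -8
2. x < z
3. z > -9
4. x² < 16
Yes

Take x = 0, y = 10, z = 1. Substituting into each constraint:
  (1) 3(0) + (-10) + 2(1) = -8 ✓
  (2) 0 < 1 ✓
  (3) 1 > -9 ✓
  (4) x² = (0)² = 0, and 0 < 16 ✓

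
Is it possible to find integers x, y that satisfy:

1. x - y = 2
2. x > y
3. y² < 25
Yes

Take x = 2, y = 0. Substituting into each constraint:
  (1) 2 + 0 = 2 ✓
  (2) 2 > 0 ✓
  (3) y² = (0)² = 0, and 0 < 25 ✓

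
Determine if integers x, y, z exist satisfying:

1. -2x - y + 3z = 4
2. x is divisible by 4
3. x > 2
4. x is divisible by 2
Yes

Take x = 4, y = -12, z = 0. Substituting into each constraint:
  (1) -2(4) + 12 + 3(0) = 4 ✓
  (2) 4 = 4 × 1, remainder 0 ✓
  (3) 4 > 2 ✓
  (4) 4 = 2 × 2, remainder 0 ✓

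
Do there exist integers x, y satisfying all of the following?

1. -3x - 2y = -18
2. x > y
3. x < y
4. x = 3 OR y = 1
No

A contradictory subset is {x > y, x < y}. No integer assignment can satisfy these jointly:

  - x > y: bounds one variable relative to another variable
  - x < y: bounds one variable relative to another variable

Direct contradiction: x > y and y > x cannot both hold.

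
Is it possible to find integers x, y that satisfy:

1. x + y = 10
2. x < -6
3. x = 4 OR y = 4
No

The full constraint system is jointly infeasible over the integers. Each constraint and what it forces:

  - x + y = 10: is a linear equation tying the variables together
  - x < -6: bounds one variable relative to a constant
  - x = 4 OR y = 4: forces a choice: either x = 4 or y = 4

Split on the disjunction (x = 4 OR y = 4):
  • If x = 4: this contradicts the bound x ≤ -7.
  • If y = 4: the equation forces x = 6, which contradicts the bound x ≤ -7.
Both branches are infeasible, so the system has no integer solution.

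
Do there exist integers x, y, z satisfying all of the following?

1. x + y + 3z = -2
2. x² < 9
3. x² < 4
Yes

Take x = 0, y = -2, z = 0. Substituting into each constraint:
  (1) 0 + (-2) + 3(0) = -2 ✓
  (2) x² = (0)² = 0, and 0 < 9 ✓
  (3) x² = (0)² = 0, and 0 < 4 ✓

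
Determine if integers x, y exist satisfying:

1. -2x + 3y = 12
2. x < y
Yes

Take x = 0, y = 4. Substituting into each constraint:
  (1) -2(0) + 3(4) = 12 ✓
  (2) 0 < 4 ✓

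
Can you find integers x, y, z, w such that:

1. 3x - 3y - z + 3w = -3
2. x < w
Yes

Take x = 0, y = 2, z = 0, w = 1. Substituting into each constraint:
  (1) 3(0) - 3(2) + 0 + 3(1) = -3 ✓
  (2) 0 < 1 ✓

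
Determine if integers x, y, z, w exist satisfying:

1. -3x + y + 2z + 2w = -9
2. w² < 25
Yes

Take x = 1, y = 0, z = 0, w = -3. Substituting into each constraint:
  (1) -3(1) + 0 + 2(0) + 2(-3) = -9 ✓
  (2) w² = (-3)² = 9, and 9 < 25 ✓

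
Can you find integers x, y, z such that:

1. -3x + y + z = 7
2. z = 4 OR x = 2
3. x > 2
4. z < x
Yes

Take x = 5, y = 18, z = 4. Substituting into each constraint:
  (1) -3(5) + 18 + 4 = 7 ✓
  (2) z = 4, target 4 ✓ (first branch holds)
  (3) 5 > 2 ✓
  (4) 4 < 5 ✓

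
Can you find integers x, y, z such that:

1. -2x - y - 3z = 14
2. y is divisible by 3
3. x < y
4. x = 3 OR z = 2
Yes

Take x = -7, y = -6, z = 2. Substituting into each constraint:
  (1) -2(-7) + 6 - 3(2) = 14 ✓
  (2) -6 = 3 × -2, remainder 0 ✓
  (3) -7 < -6 ✓
  (4) z = 2, target 2 ✓ (second branch holds)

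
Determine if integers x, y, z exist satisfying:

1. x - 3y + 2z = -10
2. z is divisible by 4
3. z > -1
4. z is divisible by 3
Yes

Take x = -10, y = 0, z = 0. Substituting into each constraint:
  (1) (-10) - 3(0) + 2(0) = -10 ✓
  (2) 0 = 4 × 0, remainder 0 ✓
  (3) 0 > -1 ✓
  (4) 0 = 3 × 0, remainder 0 ✓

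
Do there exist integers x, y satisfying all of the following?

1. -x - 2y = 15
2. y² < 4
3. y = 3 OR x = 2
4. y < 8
No

A contradictory subset is {-x - 2y = 15, y² < 4, y = 3 OR x = 2}. No integer assignment can satisfy these jointly:

  - -x - 2y = 15: is a linear equation tying the variables together
  - y² < 4: restricts y to |y| ≤ 1
  - y = 3 OR x = 2: forces a choice: either y = 3 or x = 2

Split on the disjunction (y = 3 OR x = 2):
  • If y = 3: this contradicts y² < 4, which requires |y| ≤ 1.
  • If x = 2: with x = 2, every remaining term of the linear equation is divisible by 2, so the left side is ≡ 0 (mod 2); but the right side 17 ≡ 1 (mod 2). No integers can satisfy it.
Both branches are infeasible, so the system has no integer solution.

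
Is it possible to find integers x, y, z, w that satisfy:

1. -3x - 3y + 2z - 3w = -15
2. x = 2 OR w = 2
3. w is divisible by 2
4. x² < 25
Yes

Take x = 0, y = 3, z = 0, w = 2. Substituting into each constraint:
  (1) -3(0) - 3(3) + 2(0) - 3(2) = -15 ✓
  (2) w = 2, target 2 ✓ (second branch holds)
  (3) 2 = 2 × 1, remainder 0 ✓
  (4) x² = (0)² = 0, and 0 < 25 ✓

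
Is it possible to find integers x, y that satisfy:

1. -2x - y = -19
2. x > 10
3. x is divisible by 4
Yes

Take x = 12, y = -5. Substituting into each constraint:
  (1) -2(12) + 5 = -19 ✓
  (2) 12 > 10 ✓
  (3) 12 = 4 × 3, remainder 0 ✓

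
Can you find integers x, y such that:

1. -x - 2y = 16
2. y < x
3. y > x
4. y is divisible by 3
No

A contradictory subset is {y < x, y > x}. No integer assignment can satisfy these jointly:

  - y < x: bounds one variable relative to another variable
  - y > x: bounds one variable relative to another variable

Direct contradiction: x > y and y > x cannot both hold.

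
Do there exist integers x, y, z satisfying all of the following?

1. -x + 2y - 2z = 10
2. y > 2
Yes

Take x = 0, y = 5, z = 0. Substituting into each constraint:
  (1) 0 + 2(5) - 2(0) = 10 ✓
  (2) 5 > 2 ✓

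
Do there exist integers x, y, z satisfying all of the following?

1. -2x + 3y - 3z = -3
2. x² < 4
Yes

Take x = 0, y = -1, z = 0. Substituting into each constraint:
  (1) -2(0) + 3(-1) - 3(0) = -3 ✓
  (2) x² = (0)² = 0, and 0 < 4 ✓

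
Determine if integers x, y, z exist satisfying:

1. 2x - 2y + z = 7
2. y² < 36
Yes

Take x = 0, y = 0, z = 7. Substituting into each constraint:
  (1) 2(0) - 2(0) + 7 = 7 ✓
  (2) y² = (0)² = 0, and 0 < 36 ✓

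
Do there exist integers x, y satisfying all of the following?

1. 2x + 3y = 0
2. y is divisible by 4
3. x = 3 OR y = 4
Yes

Take x = -6, y = 4. Substituting into each constraint:
  (1) 2(-6) + 3(4) = 0 ✓
  (2) 4 = 4 × 1, remainder 0 ✓
  (3) y = 4, target 4 ✓ (second branch holds)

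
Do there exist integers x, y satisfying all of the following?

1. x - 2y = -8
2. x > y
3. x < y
No

A contradictory subset is {x > y, x < y}. No integer assignment can satisfy these jointly:

  - x > y: bounds one variable relative to another variable
  - x < y: bounds one variable relative to another variable

Direct contradiction: x > y and y > x cannot both hold.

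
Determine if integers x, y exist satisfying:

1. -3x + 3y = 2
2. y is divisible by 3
No

Even the single constraint (-3x + 3y = 2) is infeasible over the integers.

  - -3x + 3y = 2: every term on the left is divisible by 3, so the LHS ≡ 0 (mod 3), but the RHS 2 is not — no integer solution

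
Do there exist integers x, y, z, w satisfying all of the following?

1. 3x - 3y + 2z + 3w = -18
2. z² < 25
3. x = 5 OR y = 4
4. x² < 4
Yes

Take x = -1, y = 4, z = 0, w = -1. Substituting into each constraint:
  (1) 3(-1) - 3(4) + 2(0) + 3(-1) = -18 ✓
  (2) z² = (0)² = 0, and 0 < 25 ✓
  (3) y = 4, target 4 ✓ (second branch holds)
  (4) x² = (-1)² = 1, and 1 < 4 ✓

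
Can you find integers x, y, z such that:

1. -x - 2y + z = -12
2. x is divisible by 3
Yes

Take x = 0, y = 6, z = 0. Substituting into each constraint:
  (1) 0 - 2(6) + 0 = -12 ✓
  (2) 0 = 3 × 0, remainder 0 ✓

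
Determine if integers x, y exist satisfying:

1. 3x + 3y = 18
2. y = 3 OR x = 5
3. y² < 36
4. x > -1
Yes

Take x = 5, y = 1. Substituting into each constraint:
  (1) 3(5) + 3(1) = 18 ✓
  (2) x = 5, target 5 ✓ (second branch holds)
  (3) y² = (1)² = 1, and 1 < 36 ✓
  (4) 5 > -1 ✓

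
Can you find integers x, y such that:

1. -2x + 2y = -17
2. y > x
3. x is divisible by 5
No

Even the single constraint (-2x + 2y = -17) is infeasible over the integers.

  - -2x + 2y = -17: every term on the left is divisible by 2, so the LHS ≡ 0 (mod 2), but the RHS -17 is not — no integer solution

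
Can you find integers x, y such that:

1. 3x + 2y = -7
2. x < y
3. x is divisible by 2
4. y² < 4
No

A contradictory subset is {3x + 2y = -7, x is divisible by 2}. No integer assignment can satisfy these jointly:

  - 3x + 2y = -7: is a linear equation tying the variables together
  - x is divisible by 2: restricts x to multiples of 2

Modular obstruction: writing x = 2x', every remaining term of the linear equation is divisible by 2, so the left side is ≡ 0 (mod 2); but the right side -7 ≡ 1 (mod 2). No integers can satisfy it.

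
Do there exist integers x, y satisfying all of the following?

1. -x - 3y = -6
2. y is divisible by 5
Yes

Take x = 6, y = 0. Substituting into each constraint:
  (1) (-6) - 3(0) = -6 ✓
  (2) 0 = 5 × 0, remainder 0 ✓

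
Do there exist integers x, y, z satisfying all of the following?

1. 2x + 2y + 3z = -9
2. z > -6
Yes

Take x = 0, y = -6, z = 1. Substituting into each constraint:
  (1) 2(0) + 2(-6) + 3(1) = -9 ✓
  (2) 1 > -6 ✓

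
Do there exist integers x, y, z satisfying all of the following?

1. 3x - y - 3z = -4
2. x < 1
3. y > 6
Yes

Take x = 0, y = 7, z = -1. Substituting into each constraint:
  (1) 3(0) + (-7) - 3(-1) = -4 ✓
  (2) 0 < 1 ✓
  (3) 7 > 6 ✓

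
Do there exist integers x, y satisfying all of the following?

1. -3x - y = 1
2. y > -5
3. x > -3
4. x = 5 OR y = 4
No

A contradictory subset is {-3x - y = 1, y > -5, x = 5 OR y = 4}. No integer assignment can satisfy these jointly:

  - -3x - y = 1: is a linear equation tying the variables together
  - y > -5: bounds one variable relative to a constant
  - x = 5 OR y = 4: forces a choice: either x = 5 or y = 4

Split on the disjunction (x = 5 OR y = 4):
  • If x = 5: the equation forces y = -16, which contradicts the bound y ≥ -4.
  • If y = 4: with y = 4, every remaining term of the linear equation is divisible by 3, so the left side is ≡ 0 (mod 3); but the right side 5 ≡ 2 (mod 3). No integers can satisfy it.
Both branches are infeasible, so the system has no integer solution.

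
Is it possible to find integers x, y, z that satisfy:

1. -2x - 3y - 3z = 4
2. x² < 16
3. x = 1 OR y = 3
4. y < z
Yes

Take x = 1, y = -2, z = 0. Substituting into each constraint:
  (1) -2(1) - 3(-2) - 3(0) = 4 ✓
  (2) x² = (1)² = 1, and 1 < 16 ✓
  (3) x = 1, target 1 ✓ (first branch holds)
  (4) -2 < 0 ✓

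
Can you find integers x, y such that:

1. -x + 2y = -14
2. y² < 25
Yes

Take x = 14, y = 0. Substituting into each constraint:
  (1) (-14) + 2(0) = -14 ✓
  (2) y² = (0)² = 0, and 0 < 25 ✓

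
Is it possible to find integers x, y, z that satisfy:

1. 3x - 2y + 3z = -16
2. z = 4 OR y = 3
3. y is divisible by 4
Yes

Take x = 4, y = 20, z = 4. Substituting into each constraint:
  (1) 3(4) - 2(20) + 3(4) = -16 ✓
  (2) z = 4, target 4 ✓ (first branch holds)
  (3) 20 = 4 × 5, remainder 0 ✓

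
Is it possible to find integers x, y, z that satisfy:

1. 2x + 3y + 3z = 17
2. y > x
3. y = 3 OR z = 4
Yes

Take x = 1, y = 3, z = 2. Substituting into each constraint:
  (1) 2(1) + 3(3) + 3(2) = 17 ✓
  (2) 3 > 1 ✓
  (3) y = 3, target 3 ✓ (first branch holds)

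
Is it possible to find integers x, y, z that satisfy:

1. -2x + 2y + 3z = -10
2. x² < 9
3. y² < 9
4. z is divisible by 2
Yes

Take x = 2, y = 0, z = -2. Substituting into each constraint:
  (1) -2(2) + 2(0) + 3(-2) = -10 ✓
  (2) x² = (2)² = 4, and 4 < 9 ✓
  (3) y² = (0)² = 0, and 0 < 9 ✓
  (4) -2 = 2 × -1, remainder 0 ✓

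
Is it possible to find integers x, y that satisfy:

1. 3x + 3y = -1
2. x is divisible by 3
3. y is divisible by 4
No

Even the single constraint (3x + 3y = -1) is infeasible over the integers.

  - 3x + 3y = -1: every term on the left is divisible by 3, so the LHS ≡ 0 (mod 3), but the RHS -1 is not — no integer solution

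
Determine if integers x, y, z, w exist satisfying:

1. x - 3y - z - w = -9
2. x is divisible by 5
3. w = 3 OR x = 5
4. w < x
Yes

Take x = 5, y = 3, z = 1, w = 4. Substituting into each constraint:
  (1) 5 - 3(3) + (-1) + (-4) = -9 ✓
  (2) 5 = 5 × 1, remainder 0 ✓
  (3) x = 5, target 5 ✓ (second branch holds)
  (4) 4 < 5 ✓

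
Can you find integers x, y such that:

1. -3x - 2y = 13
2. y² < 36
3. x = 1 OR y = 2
No

The full constraint system is jointly infeasible over the integers. Each constraint and what it forces:

  - -3x - 2y = 13: is a linear equation tying the variables together
  - y² < 36: restricts y to |y| ≤ 5
  - x = 1 OR y = 2: forces a choice: either x = 1 or y = 2

Split on the disjunction (x = 1 OR y = 2):
  • If x = 1: the equation forces y = -8, but y² < 36 requires |y| ≤ 5.
  • If y = 2: with y = 2, every remaining term of the linear equation is divisible by 3, so the left side is ≡ 0 (mod 3); but the right side 17 ≡ 2 (mod 3). No integers can satisfy it.
Both branches are infeasible, so the system has no integer solution.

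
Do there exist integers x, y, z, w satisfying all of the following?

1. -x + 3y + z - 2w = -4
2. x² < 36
Yes

Take x = 0, y = 0, z = 0, w = 2. Substituting into each constraint:
  (1) 0 + 3(0) + 0 - 2(2) = -4 ✓
  (2) x² = (0)² = 0, and 0 < 36 ✓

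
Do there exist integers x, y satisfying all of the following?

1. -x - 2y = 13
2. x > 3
Yes

Take x = 5, y = -9. Substituting into each constraint:
  (1) (-5) - 2(-9) = 13 ✓
  (2) 5 > 3 ✓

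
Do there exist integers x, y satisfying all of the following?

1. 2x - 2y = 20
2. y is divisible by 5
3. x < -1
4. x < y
No

A contradictory subset is {2x - 2y = 20, x < y}. No integer assignment can satisfy these jointly:

  - 2x - 2y = 20: is a linear equation tying the variables together
  - x < y: bounds one variable relative to another variable

From the equation, x − y = 10, i.e. y − x = -10; but y > x requires y − x ≥ 1. Contradiction.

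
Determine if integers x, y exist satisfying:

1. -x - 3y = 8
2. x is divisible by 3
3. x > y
No

A contradictory subset is {-x - 3y = 8, x is divisible by 3}. No integer assignment can satisfy these jointly:

  - -x - 3y = 8: is a linear equation tying the variables together
  - x is divisible by 3: restricts x to multiples of 3

Modular obstruction: writing x = 3x', every remaining term of the linear equation is divisible by 3, so the left side is ≡ 0 (mod 3); but the right side 8 ≡ 2 (mod 3). No integers can satisfy it.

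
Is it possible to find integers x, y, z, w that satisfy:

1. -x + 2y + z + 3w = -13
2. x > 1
Yes

Take x = 2, y = -6, z = 1, w = 0. Substituting into each constraint:
  (1) (-2) + 2(-6) + 1 + 3(0) = -13 ✓
  (2) 2 > 1 ✓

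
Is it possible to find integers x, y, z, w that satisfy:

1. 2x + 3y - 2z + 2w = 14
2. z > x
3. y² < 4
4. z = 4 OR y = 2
Yes

Take x = 3, y = 0, z = 4, w = 8. Substituting into each constraint:
  (1) 2(3) + 3(0) - 2(4) + 2(8) = 14 ✓
  (2) 4 > 3 ✓
  (3) y² = (0)² = 0, and 0 < 4 ✓
  (4) z = 4, target 4 ✓ (first branch holds)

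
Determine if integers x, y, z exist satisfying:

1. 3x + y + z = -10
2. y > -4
Yes

Take x = -3, y = -1, z = 0. Substituting into each constraint:
  (1) 3(-3) + (-1) + 0 = -10 ✓
  (2) -1 > -4 ✓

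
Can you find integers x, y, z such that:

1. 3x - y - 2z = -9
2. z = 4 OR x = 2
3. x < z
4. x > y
Yes

Take x = -1, y = -2, z = 4. Substituting into each constraint:
  (1) 3(-1) + 2 - 2(4) = -9 ✓
  (2) z = 4, target 4 ✓ (first branch holds)
  (3) -1 < 4 ✓
  (4) -1 > -2 ✓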